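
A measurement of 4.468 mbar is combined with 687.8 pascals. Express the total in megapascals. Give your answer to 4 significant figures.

4.468 mbar = 0.000446800 MPa and 687.8 Pa = 0.000687800 MPa.
0.000446800 + 0.000687800 ≈ 0.001135 MPa.

0.001135 MPa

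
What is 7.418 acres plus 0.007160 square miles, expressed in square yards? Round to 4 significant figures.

7.418 acre = 35903.1 yd² and 0.007160 mi² = 22178.8 yd².
35903.1 + 22178.8 ≈ 58080 yd².

58080 yd²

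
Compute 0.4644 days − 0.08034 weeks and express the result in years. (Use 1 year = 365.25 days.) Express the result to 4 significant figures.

0.4644 d = 0.001271458 yr and 0.08034 wk = 0.001539713 yr.
0.001271458 − 0.001539713 ≈ -0.0002683 yr.

-0.0002683 years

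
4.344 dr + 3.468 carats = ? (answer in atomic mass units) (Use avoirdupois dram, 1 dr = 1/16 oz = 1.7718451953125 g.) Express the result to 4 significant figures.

5.053 × 10^24 u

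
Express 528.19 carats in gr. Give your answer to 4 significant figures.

1630 gr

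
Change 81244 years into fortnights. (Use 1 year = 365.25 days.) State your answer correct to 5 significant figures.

2.1196 × 10^6 fortnights

1 year = 26.0893 fortnights.
So 81244 × 26.0893 ≈ 2.1196 × 10^6 fortnight.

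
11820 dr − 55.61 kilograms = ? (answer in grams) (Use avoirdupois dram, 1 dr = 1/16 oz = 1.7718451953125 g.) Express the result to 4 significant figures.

-34670 g

11820 dr = 20943.2 g and 55.61 kg = 55610.0 g.
20943.2 − 55610.0 ≈ -34670 g.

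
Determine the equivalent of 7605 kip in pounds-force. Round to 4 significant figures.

1 kip = 1000.00 pounds-force.
Thus 7605 × 1000.00 ≈ 7.605e+6 lbf.

7.605e+6 lbf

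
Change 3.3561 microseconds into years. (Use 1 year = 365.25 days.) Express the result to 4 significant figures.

1 μs = 3.16881 × 10^-14 yr.
So 3.3561 × 3.16881 × 10^-14 ≈ 1.063 × 10^-13 yr.

1.063 × 10^-13 years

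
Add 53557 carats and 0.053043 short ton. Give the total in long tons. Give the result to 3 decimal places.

0.058 long ton

53557 ct = 0.0105422 long ton and 0.053043 short ton = 0.0473598 long ton.
0.0105422 + 0.0473598 ≈ 0.058 long ton.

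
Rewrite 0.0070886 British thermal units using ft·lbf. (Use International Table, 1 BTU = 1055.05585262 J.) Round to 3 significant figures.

1 BTU = 778.169 foot-pounds.
0.0070886 × 778.169 ≈ 5.52 ft·lbf.

5.52 foot-pounds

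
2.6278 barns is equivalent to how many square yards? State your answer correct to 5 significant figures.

1 barn = 1.19599e-28 square yards.
Then 2.6278 × 1.19599e-28 ≈ 3.1428e-28 yd².

3.1428e-28 yd²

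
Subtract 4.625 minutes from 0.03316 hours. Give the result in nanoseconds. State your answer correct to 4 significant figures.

0.03316 h = 1.19376e+11 ns and 4.625 min = 2.77500e+11 ns.
1.19376e+11 − 2.77500e+11 ≈ -1.581e+11 ns.

-1.581e+11 ns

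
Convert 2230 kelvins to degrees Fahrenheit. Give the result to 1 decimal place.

K = (°F + 459.67) × 5/9.
Applying the formula gives 3554.3 °F.

3554.3 degrees Fahrenheit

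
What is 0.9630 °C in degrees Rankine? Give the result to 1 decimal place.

493.4 degrees Rankine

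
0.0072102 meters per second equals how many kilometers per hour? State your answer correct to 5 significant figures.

1 meter per second = 3.60000 kilometers per hour.
So 0.0072102 × 3.60000 ≈ 0.025957 km/h.

0.025957 km/h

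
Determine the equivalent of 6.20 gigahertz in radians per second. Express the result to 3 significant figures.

3.90 × 10^10 radians per second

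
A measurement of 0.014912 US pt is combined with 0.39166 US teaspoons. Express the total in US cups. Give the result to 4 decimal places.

0.0380 US cups

0.014912 US pt = 0.0298240 US cup and 0.39166 US tsp = 0.00815958 US cup.
0.0298240 + 0.00815958 ≈ 0.0380 US cup.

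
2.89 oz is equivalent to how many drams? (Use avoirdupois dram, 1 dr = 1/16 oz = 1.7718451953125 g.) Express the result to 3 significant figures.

1 ounce = 16.0000 dr.
2.89 × 16.0000 ≈ 46.2 dr.

46.2 drams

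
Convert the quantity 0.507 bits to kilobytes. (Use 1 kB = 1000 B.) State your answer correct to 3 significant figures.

6.34e-5 kilobytes

1 bit = 0.000125000 kB.
Thus 0.507 × 0.000125000 ≈ 6.34e-5 kB.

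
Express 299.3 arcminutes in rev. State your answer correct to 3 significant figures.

1 arcminute = 4.62963e-5 rev.
Thus 299.3 × 4.62963e-5 ≈ 0.0139 rev.

0.0139 revolutions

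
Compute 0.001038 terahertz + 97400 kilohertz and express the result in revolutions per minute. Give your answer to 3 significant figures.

6.81 × 10^10 rpm

0.001038 THz = 6.22800 × 10^10 rpm and 97400 kHz = 5.84400 × 10^9 rpm.
6.22800 × 10^10 + 5.84400 × 10^9 ≈ 6.81 × 10^10 rpm.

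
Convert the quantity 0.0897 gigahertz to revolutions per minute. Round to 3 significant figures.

5.38e+9 revolutions per minute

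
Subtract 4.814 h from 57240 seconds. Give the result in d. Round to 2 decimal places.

57240 s = 0.662500 d and 4.814 h = 0.200583 d.
0.662500 − 0.200583 ≈ 0.46 d.

0.46 d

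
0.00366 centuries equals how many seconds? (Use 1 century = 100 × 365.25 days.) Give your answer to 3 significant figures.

1.16e+7 seconds

1 century = 3.15576e+9 s.
Then 0.00366 × 3.15576e+9 ≈ 1.16e+7 s.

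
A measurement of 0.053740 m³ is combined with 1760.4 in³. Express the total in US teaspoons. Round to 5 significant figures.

0.053740 m³ = 10903.0 US tsp and 1760.4 in³ = 5852.76 US tsp.
10903.0 + 5852.76 ≈ 16756 US tsp.

16756 US tsp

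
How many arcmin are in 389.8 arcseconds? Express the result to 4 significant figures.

6.497 arcminutes

1 arcsec = 0.0166667 arcmin.
389.8 × 0.0166667 ≈ 6.497 arcmin.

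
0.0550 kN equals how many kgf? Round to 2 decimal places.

1 kN = 101.972 kgf.
Then 0.0550 × 101.972 ≈ 5.61 kgf.

5.61 kgf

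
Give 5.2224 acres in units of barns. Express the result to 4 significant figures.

2.113e+32 barns

1 acre = 4.04686e+31 barns.
Then 5.2224 × 4.04686e+31 ≈ 2.113e+32 barn.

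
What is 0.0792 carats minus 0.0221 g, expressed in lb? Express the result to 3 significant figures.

0.0792 ct = 3.49212 × 10^-5 lb and 0.0221 g = 4.87222 × 10^-5 lb.
3.49212 × 10^-5 − 4.87222 × 10^-5 ≈ -1.38 × 10^-5 lb.

-1.38 × 10^-5 lb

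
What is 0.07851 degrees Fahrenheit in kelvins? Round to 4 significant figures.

K = (°F + 459.67) × 5/9.
Applying the formula gives 255.4 K.

255.4 K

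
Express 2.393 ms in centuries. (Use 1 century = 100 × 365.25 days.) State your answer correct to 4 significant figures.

7.583e-13 century

1 ms = 3.16881e-13 century.
2.393 × 3.16881e-13 ≈ 7.583e-13 century.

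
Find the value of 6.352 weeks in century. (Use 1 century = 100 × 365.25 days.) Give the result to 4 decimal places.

1 wk = 0.000191650 century.
So 6.352 × 0.000191650 ≈ 0.0012 century.

0.0012 century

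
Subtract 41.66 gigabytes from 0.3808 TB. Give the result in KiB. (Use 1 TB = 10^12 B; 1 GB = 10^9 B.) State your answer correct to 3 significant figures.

0.3808 TB = 3.71875e+8 KiB and 41.66 GB = 4.06836e+7 KiB.
3.71875e+8 − 4.06836e+7 ≈ 3.31e+8 KiB.

3.31e+8 KiB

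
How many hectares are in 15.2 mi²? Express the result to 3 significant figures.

1 square mile = 258.999 hectares.
Thus 15.2 × 258.999 ≈ 3940 ha.

3940 ha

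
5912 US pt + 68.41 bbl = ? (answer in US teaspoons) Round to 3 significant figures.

5912 US pt = 567552 US tsp and 68.41 bbl = 2.20663 × 10^6 US tsp.
567552 + 2.20663 × 10^6 ≈ 2.77 × 10^6 US tsp.

2.77 × 10^6 US tsp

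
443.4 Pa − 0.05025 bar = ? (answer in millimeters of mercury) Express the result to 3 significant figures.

443.4 Pa = 3.32577 mmHg and 0.05025 bar = 37.6906 mmHg.
3.32577 − 37.6906 ≈ -34.4 mmHg.

-34.4 millimeters of mercury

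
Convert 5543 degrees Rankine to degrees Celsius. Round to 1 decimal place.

°R = (°C + 273.15) × 9/5.
Applying the formula gives 2806.3 °C.

2806.3 degrees Celsius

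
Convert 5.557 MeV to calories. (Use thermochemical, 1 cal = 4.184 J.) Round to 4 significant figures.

1 megaelectronvolt = 3.82929e-14 cal.
Then 5.557 × 3.82929e-14 ≈ 2.128e-13 cal.

2.128e-13 calories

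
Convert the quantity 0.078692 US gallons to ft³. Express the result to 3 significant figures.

1 US gallon = 0.133681 ft³.
So 0.078692 × 0.133681 ≈ 0.0105 ft³.

0.0105 ft³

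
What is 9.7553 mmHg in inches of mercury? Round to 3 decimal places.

1 mmHg = 0.0393701 inHg.
Then 9.7553 × 0.0393701 ≈ 0.384 inHg.

0.384 inches of mercury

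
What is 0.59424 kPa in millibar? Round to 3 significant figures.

5.94 mbar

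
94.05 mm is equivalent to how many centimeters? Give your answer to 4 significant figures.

9.405 cm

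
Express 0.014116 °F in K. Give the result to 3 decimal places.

255.380 K

K = (°F + 459.67) × 5/9.
Applying the formula gives 255.380 K.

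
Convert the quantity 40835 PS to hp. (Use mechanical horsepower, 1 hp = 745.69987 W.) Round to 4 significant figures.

40280 hp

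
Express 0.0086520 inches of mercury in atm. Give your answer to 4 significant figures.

0.0002892 atmospheres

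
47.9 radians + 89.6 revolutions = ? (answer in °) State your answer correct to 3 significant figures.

35000 °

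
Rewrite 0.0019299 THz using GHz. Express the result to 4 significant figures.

1.930 GHz

1 terahertz = 1000.00 gigahertz.
0.0019299 × 1000.00 ≈ 1.930 GHz.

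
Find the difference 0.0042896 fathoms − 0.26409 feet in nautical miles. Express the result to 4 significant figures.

-3.923 × 10^-5 nmi

0.0042896 fathom = 4.23586 × 10^-6 nmi and 0.26409 ft = 4.34636 × 10^-5 nmi.
4.23586 × 10^-6 − 4.34636 × 10^-5 ≈ -3.923 × 10^-5 nmi.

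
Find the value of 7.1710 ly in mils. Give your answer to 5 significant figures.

2.6710 × 10^21 mil

1 ly = 3.72470 × 10^20 mil.
Then 7.1710 × 3.72470 × 10^20 ≈ 2.6710 × 10^21 mil.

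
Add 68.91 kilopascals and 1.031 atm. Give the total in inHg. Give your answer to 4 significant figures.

68.91 kPa = 20.3491 inHg and 1.031 atm = 30.8488 inHg.
20.3491 + 30.8488 ≈ 51.20 inHg.

51.20 inHg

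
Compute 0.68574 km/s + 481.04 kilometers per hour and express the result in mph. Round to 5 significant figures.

0.68574 km/s = 1533.96 mph and 481.04 km/h = 298.904 mph.
1533.96 + 298.904 ≈ 1832.9 mph.

1832.9 miles per hour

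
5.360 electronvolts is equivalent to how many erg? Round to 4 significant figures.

8.588 × 10^-12 erg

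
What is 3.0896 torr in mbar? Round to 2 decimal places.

4.12 mbar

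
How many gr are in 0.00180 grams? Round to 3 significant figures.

0.0278 grains

1 gram = 15.4324 gr.
So 0.00180 × 15.4324 ≈ 0.0278 gr.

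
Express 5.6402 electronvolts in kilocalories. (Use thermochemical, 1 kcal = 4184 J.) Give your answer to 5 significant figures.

1 eV = 3.82929e-23 kilocalories.
Thus 5.6402 × 3.82929e-23 ≈ 2.1598e-22 kcal.

2.1598e-22 kilocalories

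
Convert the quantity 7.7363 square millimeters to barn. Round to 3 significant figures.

1 square millimeter = 1.00000e+22 barn.
7.7363 × 1.00000e+22 ≈ 7.74e+22 barn.

7.74e+22 barn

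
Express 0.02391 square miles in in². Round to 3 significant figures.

9.60 × 10^7 in²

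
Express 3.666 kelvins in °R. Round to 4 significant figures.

6.599 °R

°R = K × 9/5.
Applying the formula gives 6.599 °R.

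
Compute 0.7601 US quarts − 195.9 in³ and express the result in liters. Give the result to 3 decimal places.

-2.491 L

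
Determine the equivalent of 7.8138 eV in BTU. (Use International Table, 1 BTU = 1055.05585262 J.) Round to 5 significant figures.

1 eV = 1.51857e-22 BTU.
Then 7.8138 × 1.51857e-22 ≈ 1.1866e-21 BTU.

1.1866e-21 BTU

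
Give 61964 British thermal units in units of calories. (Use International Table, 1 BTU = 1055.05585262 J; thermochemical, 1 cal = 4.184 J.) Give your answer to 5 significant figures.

1 British thermal unit = 252.164 cal.
Then 61964 × 252.164 ≈ 1.5625 × 10^7 cal.

1.5625 × 10^7 cal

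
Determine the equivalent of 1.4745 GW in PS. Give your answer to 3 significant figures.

1 gigawatt = 1.35962 × 10^6 PS.
So 1.4745 × 1.35962 × 10^6 ≈ 2.00 × 10^6 PS.

2.00 × 10^6 PS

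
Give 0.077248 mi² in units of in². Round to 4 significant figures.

3.101 × 10^8 in²

1 square mile = 4.01449 × 10^9 in².
So 0.077248 × 4.01449 × 10^9 ≈ 3.101 × 10^8 in².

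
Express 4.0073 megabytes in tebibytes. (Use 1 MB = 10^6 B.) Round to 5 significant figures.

1 megabyte = 9.09495 × 10^-7 TiB.
Then 4.0073 × 9.09495 × 10^-7 ≈ 3.6446 × 10^-6 TiB.

3.6446 × 10^-6 tebibytes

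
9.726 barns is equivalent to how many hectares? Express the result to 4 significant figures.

9.726e-32 hectares

1 barn = 1.00000e-32 hectares.
So 9.726 × 1.00000e-32 ≈ 9.726e-32 ha.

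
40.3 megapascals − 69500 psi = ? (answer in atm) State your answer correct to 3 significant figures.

-4330 atmospheres

40.3 MPa = 397.730 atm and 69500 psi = 4729.19 atm.
397.730 − 4729.19 ≈ -4330 atm.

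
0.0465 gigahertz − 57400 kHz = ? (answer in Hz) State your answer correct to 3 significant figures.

0.0465 GHz = 4.65000 × 10^7 Hz and 57400 kHz = 5.74000 × 10^7 Hz.
4.65000 × 10^7 − 5.74000 × 10^7 ≈ -1.09 × 10^7 Hz.

-1.09 × 10^7 Hz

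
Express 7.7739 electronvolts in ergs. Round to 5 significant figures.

1.2455 × 10^-11 ergs

1 eV = 1.60218 × 10^-12 erg.
Thus 7.7739 × 1.60218 × 10^-12 ≈ 1.2455 × 10^-11 erg.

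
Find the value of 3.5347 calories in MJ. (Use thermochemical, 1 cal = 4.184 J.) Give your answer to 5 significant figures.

1.4789 × 10^-5 MJ

1 calorie = 4.18400 × 10^-6 megajoules.
So 3.5347 × 4.18400 × 10^-6 ≈ 1.4789 × 10^-5 MJ.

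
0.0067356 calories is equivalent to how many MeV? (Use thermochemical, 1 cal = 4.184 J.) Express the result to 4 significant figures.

1 calorie = 2.61145 × 10^13 MeV.
0.0067356 × 2.61145 × 10^13 ≈ 1.759 × 10^11 MeV.

1.759 × 10^11 megaelectronvolts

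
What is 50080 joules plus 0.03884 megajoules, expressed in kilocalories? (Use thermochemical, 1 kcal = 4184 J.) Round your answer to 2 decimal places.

21.25 kilocalories

50080 J = 11.9694 kcal and 0.03884 MJ = 9.28298 kcal.
11.9694 + 9.28298 ≈ 21.25 kcal.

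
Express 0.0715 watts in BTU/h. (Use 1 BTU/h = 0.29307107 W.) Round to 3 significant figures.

0.244 BTU/h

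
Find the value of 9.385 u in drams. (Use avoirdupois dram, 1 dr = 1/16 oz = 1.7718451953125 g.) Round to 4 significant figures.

1 u = 9.37181 × 10^-25 drams.
Then 9.385 × 9.37181 × 10^-25 ≈ 8.795 × 10^-24 dr.

8.795 × 10^-24 drams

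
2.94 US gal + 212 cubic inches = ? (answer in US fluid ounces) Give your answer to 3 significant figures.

494 US fluid ounces

2.94 US gal = 376.320 US fl oz and 212 in³ = 117.472 US fl oz.
376.320 + 117.472 ≈ 494 US fl oz.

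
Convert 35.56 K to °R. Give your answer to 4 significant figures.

64.01 °R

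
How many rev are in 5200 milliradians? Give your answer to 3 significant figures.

0.828 rev

1 milliradian = 0.000159155 rev.
5200 × 0.000159155 ≈ 0.828 rev.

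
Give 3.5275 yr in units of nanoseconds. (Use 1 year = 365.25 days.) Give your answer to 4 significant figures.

1 year = 3.15576e+16 nanoseconds.
So 3.5275 × 3.15576e+16 ≈ 1.113e+17 ns.

1.113e+17 ns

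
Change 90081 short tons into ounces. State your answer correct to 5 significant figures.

2.8826 × 10^9 oz

1 short ton = 32000.0 oz.
90081 × 32000.0 ≈ 2.8826 × 10^9 oz.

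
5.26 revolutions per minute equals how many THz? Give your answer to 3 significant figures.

8.77 × 10^-14 THz

1 revolution per minute = 1.66667 × 10^-14 terahertz.
Thus 5.26 × 1.66667 × 10^-14 ≈ 8.77 × 10^-14 THz.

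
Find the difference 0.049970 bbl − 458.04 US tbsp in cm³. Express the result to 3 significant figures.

1170 cm³

0.049970 bbl = 7944.60 cm³ and 458.04 US tbsp = 6772.93 cm³.
7944.60 − 6772.93 ≈ 1170 cm³.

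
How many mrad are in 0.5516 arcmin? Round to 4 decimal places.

0.1605 milliradians

1 arcminute = 0.290888 milliradians.
0.5516 × 0.290888 ≈ 0.1605 mrad.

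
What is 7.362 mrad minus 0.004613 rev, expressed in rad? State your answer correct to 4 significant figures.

-0.02162 rad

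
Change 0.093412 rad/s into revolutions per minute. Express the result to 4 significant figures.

0.8920 rpm

1 radian per second = 9.54930 rpm.
So 0.093412 × 9.54930 ≈ 0.8920 rpm.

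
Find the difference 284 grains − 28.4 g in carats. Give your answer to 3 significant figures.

-50.0 ct

284 gr = 92.0145 ct and 28.4 g = 142.000 ct.
92.0145 − 142.000 ≈ -50.0 ct.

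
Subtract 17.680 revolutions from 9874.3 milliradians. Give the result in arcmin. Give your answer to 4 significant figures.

9874.3 mrad = 33945.3 arcmin and 17.680 rev = 381888 arcmin.
33945.3 − 381888 ≈ -347900 arcmin.

-347900 arcminutes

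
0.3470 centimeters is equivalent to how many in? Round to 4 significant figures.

0.1366 in

1 centimeter = 0.393701 inches.
0.3470 × 0.393701 ≈ 0.1366 in.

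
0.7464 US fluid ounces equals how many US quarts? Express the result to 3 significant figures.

0.0233 US qt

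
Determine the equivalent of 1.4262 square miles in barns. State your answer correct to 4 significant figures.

3.694e+34 barn

1 mi² = 2.58999e+34 barns.
So 1.4262 × 2.58999e+34 ≈ 3.694e+34 barn.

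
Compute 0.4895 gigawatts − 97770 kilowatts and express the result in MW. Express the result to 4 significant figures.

391.7 MW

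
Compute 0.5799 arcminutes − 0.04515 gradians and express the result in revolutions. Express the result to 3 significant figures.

-8.60e-5 rev

0.5799 arcmin = 2.68472e-5 rev and 0.04515 grad = 0.000112875 rev.
2.68472e-5 − 0.000112875 ≈ -8.60e-5 rev.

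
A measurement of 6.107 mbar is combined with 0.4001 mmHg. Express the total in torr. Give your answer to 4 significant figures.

6.107 mbar = 4.58063 torr and 0.4001 mmHg = 0.400100 torr.
4.58063 + 0.400100 ≈ 4.981 torr.

4.981 torr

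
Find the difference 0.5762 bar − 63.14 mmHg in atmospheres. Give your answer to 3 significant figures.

0.486 atm

0.5762 bar = 0.568665 atm and 63.14 mmHg = 0.0830790 atm.
0.568665 − 0.0830790 ≈ 0.486 atm.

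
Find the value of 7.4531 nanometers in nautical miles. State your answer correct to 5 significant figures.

4.0244e-12 nautical miles

1 nanometer = 5.39957e-13 nautical miles.
7.4531 × 5.39957e-13 ≈ 4.0244e-12 nmi.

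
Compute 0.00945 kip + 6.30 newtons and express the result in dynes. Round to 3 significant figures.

0.00945 kip = 4.20357 × 10^6 dyn and 6.30 N = 630000 dyn.
4.20357 × 10^6 + 630000 ≈ 4.83 × 10^6 dyn.

4.83 × 10^6 dyn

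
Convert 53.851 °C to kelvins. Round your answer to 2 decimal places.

K = °C + 273.15.
Applying the formula gives 327.00 K.

327.00 K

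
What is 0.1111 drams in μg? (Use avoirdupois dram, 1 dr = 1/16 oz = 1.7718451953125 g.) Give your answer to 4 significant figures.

1 dram = 1.77185 × 10^6 μg.
Thus 0.1111 × 1.77185 × 10^6 ≈ 196900 μg.

196900 μg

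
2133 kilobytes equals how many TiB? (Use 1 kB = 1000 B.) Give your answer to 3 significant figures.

1.94 × 10^-6 tebibytes

1 kilobyte = 9.09495 × 10^-10 TiB.
Thus 2133 × 9.09495 × 10^-10 ≈ 1.94 × 10^-6 TiB.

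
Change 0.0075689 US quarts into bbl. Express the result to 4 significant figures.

4.505e-5 bbl

1 US qt = 0.00595238 bbl.
0.0075689 × 0.00595238 ≈ 4.505e-5 bbl.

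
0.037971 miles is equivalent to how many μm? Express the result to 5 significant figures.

1 mi = 1.60934 × 10^9 micrometers.
So 0.037971 × 1.60934 × 10^9 ≈ 6.1108 × 10^7 μm.

6.1108 × 10^7 μm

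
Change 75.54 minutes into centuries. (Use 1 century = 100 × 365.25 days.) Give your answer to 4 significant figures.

1 min = 1.90129 × 10^-8 centuries.
Then 75.54 × 1.90129 × 10^-8 ≈ 1.436 × 10^-6 century.

1.436 × 10^-6 centuries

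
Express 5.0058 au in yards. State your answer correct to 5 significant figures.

8.1896e+11 yd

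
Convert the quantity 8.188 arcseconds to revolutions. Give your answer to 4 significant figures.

6.318 × 10^-6 rev

1 arcsec = 7.71605 × 10^-7 rev.
So 8.188 × 7.71605 × 10^-7 ≈ 6.318 × 10^-6 rev.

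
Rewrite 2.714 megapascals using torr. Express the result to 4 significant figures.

1 megapascal = 7500.62 torr.
Thus 2.714 × 7500.62 ≈ 20360 torr.

20360 torr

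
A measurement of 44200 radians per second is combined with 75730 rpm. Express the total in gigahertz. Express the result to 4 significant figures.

44200 rad/s = 7.03465e-6 GHz and 75730 rpm = 1.26217e-6 GHz.
7.03465e-6 + 1.26217e-6 ≈ 8.297e-6 GHz.

8.297e-6 GHz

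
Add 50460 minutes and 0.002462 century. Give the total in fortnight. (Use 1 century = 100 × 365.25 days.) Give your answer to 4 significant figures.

8.926 fortnight

50460 min = 2.50298 fortnight and 0.002462 century = 6.42318 fortnight.
2.50298 + 6.42318 ≈ 8.926 fortnight.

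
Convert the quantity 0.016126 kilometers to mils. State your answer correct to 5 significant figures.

1 km = 3.93701 × 10^7 mil.
So 0.016126 × 3.93701 × 10^7 ≈ 634880 mil.

634880 mil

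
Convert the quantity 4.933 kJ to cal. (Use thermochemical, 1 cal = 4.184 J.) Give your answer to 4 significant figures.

1 kJ = 239.006 calories.
Then 4.933 × 239.006 ≈ 1179 cal.

1179 calories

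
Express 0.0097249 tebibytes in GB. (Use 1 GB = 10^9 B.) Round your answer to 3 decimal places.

1 TiB = 1099.51 GB.
0.0097249 × 1099.51 ≈ 10.693 GB.

10.693 GB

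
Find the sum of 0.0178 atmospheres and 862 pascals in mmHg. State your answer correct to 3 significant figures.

20.0 mmHg

0.0178 atm = 13.5280 mmHg and 862 Pa = 6.46553 mmHg.
13.5280 + 6.46553 ≈ 20.0 mmHg.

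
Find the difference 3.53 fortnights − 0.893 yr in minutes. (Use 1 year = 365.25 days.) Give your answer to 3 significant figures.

-399000 min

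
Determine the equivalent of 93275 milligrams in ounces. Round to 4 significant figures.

3.290 ounces

1 mg = 3.52740 × 10^-5 oz.
93275 × 3.52740 × 10^-5 ≈ 3.290 oz.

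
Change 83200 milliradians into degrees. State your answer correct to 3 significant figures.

1 mrad = 0.0572958 degrees.
Thus 83200 × 0.0572958 ≈ 4770 °.

4770 °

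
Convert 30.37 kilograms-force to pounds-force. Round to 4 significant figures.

1 kilogram-force = 2.20462 pounds-force.
So 30.37 × 2.20462 ≈ 66.95 lbf.

66.95 lbf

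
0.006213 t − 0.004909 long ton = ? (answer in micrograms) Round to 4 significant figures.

1.225 × 10^9 micrograms

0.006213 t = 6.21300 × 10^9 μg and 0.004909 long ton = 4.98777 × 10^9 μg.
6.21300 × 10^9 − 4.98777 × 10^9 ≈ 1.225 × 10^9 μg.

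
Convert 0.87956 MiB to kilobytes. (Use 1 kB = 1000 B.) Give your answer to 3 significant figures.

1 mebibyte = 1048.58 kB.
Thus 0.87956 × 1048.58 ≈ 922 kB.

922 kilobytes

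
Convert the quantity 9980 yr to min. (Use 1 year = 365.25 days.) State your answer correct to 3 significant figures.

5.25 × 10^9 min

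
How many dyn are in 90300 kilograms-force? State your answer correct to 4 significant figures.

8.855 × 10^10 dynes

1 kilogram-force = 980665 dyn.
Thus 90300 × 980665 ≈ 8.855 × 10^10 dyn.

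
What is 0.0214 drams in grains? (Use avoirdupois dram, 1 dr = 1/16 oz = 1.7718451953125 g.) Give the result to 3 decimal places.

1 dr = 27.34375 gr.
So 0.0214 × 27.34375 ≈ 0.585 gr.

0.585 gr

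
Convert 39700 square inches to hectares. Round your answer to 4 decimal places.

0.0026 hectares

1 in² = 6.45160 × 10^-8 ha.
39700 × 6.45160 × 10^-8 ≈ 0.0026 ha.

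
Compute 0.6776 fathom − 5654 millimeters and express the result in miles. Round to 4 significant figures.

-0.002743 miles

0.6776 fathom = 0.000770000 mi and 5654 mm = 0.00351323 mi.
0.000770000 − 0.00351323 ≈ -0.002743 mi.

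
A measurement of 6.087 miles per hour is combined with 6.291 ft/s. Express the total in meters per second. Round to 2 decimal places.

6.087 mph = 2.72113 m/s and 6.291 ft/s = 1.91750 m/s.
2.72113 + 1.91750 ≈ 4.64 m/s.

4.64 meters per second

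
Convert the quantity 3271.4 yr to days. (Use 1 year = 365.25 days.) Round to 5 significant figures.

1.1949e+6 d

1 yr = 365.250 days.
Then 3271.4 × 365.250 ≈ 1.1949e+6 d.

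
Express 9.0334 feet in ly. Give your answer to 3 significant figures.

1 foot = 3.22174e-17 ly.
So 9.0334 × 3.22174e-17 ≈ 2.91e-16 ly.

2.91e-16 ly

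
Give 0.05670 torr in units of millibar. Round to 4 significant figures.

1 torr = 1.33322 mbar.
So 0.05670 × 1.33322 ≈ 0.07559 mbar.

0.07559 mbar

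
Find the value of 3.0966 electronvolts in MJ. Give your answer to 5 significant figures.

1 electronvolt = 1.60218e-25 MJ.
Then 3.0966 × 1.60218e-25 ≈ 4.9613e-25 MJ.

4.9613e-25 MJ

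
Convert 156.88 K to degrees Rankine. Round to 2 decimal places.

°R = K × 9/5.
Applying the formula gives 282.38 °R.

282.38 degrees Rankine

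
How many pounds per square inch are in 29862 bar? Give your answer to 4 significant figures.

1 bar = 14.5038 psi.
So 29862 × 14.5038 ≈ 433100 psi.

433100 pounds per square inch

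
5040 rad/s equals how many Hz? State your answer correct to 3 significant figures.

1 rad/s = 0.159155 Hz.
5040 × 0.159155 ≈ 802 Hz.

802 Hz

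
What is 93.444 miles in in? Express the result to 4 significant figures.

5.921 × 10^6 inches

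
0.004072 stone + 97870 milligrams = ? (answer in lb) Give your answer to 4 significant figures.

0.2728 pounds

0.004072 st = 0.0570080 lb and 97870 mg = 0.215766 lb.
0.0570080 + 0.215766 ≈ 0.2728 lb.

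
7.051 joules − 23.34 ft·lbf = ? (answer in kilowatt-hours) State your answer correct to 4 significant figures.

-6.832e-6 kWh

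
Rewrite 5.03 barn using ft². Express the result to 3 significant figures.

5.41e-27 ft²

1 barn = 1.07639e-27 square feet.
Thus 5.03 × 1.07639e-27 ≈ 5.41e-27 ft².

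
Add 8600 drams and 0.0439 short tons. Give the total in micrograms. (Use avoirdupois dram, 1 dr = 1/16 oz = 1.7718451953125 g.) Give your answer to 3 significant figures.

5.51 × 10^10 μg

8600 dr = 1.52379 × 10^10 μg and 0.0439 short ton = 3.98254 × 10^10 μg.
1.52379 × 10^10 + 3.98254 × 10^10 ≈ 5.51 × 10^10 μg.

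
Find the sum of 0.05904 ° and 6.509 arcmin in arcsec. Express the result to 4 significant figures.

603.1 arcsec

0.05904 ° = 212.544 arcsec and 6.509 arcmin = 390.540 arcsec.
212.544 + 390.540 ≈ 603.1 arcsec.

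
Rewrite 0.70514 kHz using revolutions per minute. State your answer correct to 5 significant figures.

1 kHz = 60000.0 rpm.
Then 0.70514 × 60000.0 ≈ 42308 rpm.

42308 revolutions per minute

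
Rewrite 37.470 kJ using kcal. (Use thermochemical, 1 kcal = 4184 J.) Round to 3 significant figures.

8.96 kilocalories

1 kJ = 0.239006 kilocalories.
So 37.470 × 0.239006 ≈ 8.96 kcal.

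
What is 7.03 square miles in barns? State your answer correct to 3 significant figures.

1.82 × 10^35 barn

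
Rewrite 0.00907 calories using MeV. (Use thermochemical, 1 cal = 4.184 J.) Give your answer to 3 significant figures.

2.37 × 10^11 MeV

1 cal = 2.61145 × 10^13 MeV.
So 0.00907 × 2.61145 × 10^13 ≈ 2.37 × 10^11 MeV.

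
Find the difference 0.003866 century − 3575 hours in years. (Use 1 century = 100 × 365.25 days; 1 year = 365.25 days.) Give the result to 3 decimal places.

0.003866 century = 0.386600 yr and 3575 h = 0.407826 yr.
0.386600 − 0.407826 ≈ -0.021 yr.

-0.021 yr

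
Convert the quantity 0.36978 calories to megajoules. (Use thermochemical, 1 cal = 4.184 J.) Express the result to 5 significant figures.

1 calorie = 4.18400e-6 MJ.
So 0.36978 × 4.18400e-6 ≈ 1.5472e-6 MJ.

1.5472e-6 megajoules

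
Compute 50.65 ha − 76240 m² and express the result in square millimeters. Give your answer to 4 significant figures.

4.303 × 10^11 mm²

50.65 ha = 5.06500 × 10^11 mm² and 76240 m² = 7.62400 × 10^10 mm².
5.06500 × 10^11 − 7.62400 × 10^10 ≈ 4.303 × 10^11 mm².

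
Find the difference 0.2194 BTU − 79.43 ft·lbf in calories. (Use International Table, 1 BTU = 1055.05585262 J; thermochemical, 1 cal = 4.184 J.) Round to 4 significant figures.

29.59 cal

0.2194 BTU = 55.3249 cal and 79.43 ft·lbf = 25.7392 cal.
55.3249 − 25.7392 ≈ 29.59 cal.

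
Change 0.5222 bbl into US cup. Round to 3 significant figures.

1 oil barrel = 672.000 US cup.
0.5222 × 672.000 ≈ 351 US cup.

351 US cup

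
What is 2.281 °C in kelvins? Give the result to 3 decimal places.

275.431 kelvins

K = °C + 273.15.
Applying the formula gives 275.431 K.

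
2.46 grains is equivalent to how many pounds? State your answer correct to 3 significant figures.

0.000351 lb

1 gr = 0.000142857 lb.
Thus 2.46 × 0.000142857 ≈ 0.000351 lb.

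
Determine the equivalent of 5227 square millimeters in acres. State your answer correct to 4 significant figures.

1.292e-6 acres

1 mm² = 2.47105e-10 acres.
So 5227 × 2.47105e-10 ≈ 1.292e-6 acre.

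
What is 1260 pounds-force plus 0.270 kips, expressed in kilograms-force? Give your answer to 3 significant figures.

694 kilograms-force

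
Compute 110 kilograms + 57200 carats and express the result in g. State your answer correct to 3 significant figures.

110 kg = 110000 g and 57200 ct = 11440.0 g.
110000 + 11440.0 ≈ 121000 g.

121000 g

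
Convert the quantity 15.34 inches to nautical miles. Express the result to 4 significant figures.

0.0002104 nautical miles

1 in = 1.37149e-5 nmi.
Thus 15.34 × 1.37149e-5 ≈ 0.0002104 nmi.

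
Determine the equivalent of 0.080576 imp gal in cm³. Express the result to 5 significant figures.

1 imp gal = 4546.09 cm³.
So 0.080576 × 4546.09 ≈ 366.31 cm³.

366.31 cubic centimeters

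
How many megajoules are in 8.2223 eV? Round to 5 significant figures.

1.3174 × 10^-24 MJ

1 eV = 1.60218 × 10^-25 MJ.
8.2223 × 1.60218 × 10^-25 ≈ 1.3174 × 10^-24 MJ.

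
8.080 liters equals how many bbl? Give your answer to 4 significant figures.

1 L = 0.00628981 bbl.
Thus 8.080 × 0.00628981 ≈ 0.05082 bbl.

0.05082 bbl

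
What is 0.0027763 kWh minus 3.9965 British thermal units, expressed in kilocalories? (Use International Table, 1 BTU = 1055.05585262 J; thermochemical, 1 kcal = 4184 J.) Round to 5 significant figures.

1.3810 kilocalories

0.0027763 kWh = 2.38879 kcal and 3.9965 BTU = 1.00778 kcal.
2.38879 − 1.00778 ≈ 1.3810 kcal.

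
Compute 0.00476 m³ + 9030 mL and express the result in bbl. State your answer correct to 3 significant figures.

0.0867 oil barrels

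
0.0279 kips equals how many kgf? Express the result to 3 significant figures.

1 kip = 453.592 kgf.
0.0279 × 453.592 ≈ 12.7 kgf.

12.7 kgf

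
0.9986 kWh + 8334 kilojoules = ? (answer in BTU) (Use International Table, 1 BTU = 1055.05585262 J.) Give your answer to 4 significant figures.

11310 British thermal units

0.9986 kWh = 3407.36 BTU and 8334 kJ = 7899.11 BTU.
3407.36 + 7899.11 ≈ 11310 BTU.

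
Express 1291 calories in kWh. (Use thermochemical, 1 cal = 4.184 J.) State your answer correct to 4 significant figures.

1 calorie = 1.16222 × 10^-6 kilowatt-hours.
Thus 1291 × 1.16222 × 10^-6 ≈ 0.001500 kWh.

0.001500 kilowatt-hours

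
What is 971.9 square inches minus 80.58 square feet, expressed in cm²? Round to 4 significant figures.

-68590 cm²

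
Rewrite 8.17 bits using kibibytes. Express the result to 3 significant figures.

0.000997 KiB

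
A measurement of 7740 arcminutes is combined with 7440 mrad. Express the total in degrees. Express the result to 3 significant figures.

555 °

7740 arcmin = 129.000 ° and 7440 mrad = 426.281 °.
129.000 + 426.281 ≈ 555 °.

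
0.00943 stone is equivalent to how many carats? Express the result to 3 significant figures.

1 stone = 31751.5 ct.
0.00943 × 31751.5 ≈ 299 ct.

299 ct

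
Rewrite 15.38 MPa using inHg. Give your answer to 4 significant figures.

1 MPa = 295.300 inHg.
So 15.38 × 295.300 ≈ 4542 inHg.

4542 inches of mercury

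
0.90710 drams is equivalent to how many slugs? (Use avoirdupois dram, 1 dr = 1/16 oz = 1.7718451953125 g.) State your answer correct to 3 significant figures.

0.000110 slug

1 dram = 0.000121410 slug.
So 0.90710 × 0.000121410 ≈ 0.000110 slug.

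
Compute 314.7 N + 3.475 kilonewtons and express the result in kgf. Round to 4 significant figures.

386.4 kgf

314.7 N = 32.0905 kgf and 3.475 kN = 354.351 kgf.
32.0905 + 354.351 ≈ 386.4 kgf.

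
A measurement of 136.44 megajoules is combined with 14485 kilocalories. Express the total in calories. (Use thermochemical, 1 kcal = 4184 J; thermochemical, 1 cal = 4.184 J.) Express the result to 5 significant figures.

4.7095e+7 cal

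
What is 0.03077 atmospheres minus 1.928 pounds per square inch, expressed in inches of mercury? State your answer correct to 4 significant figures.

-3.005 inHg

0.03077 atm = 0.920677 inHg and 1.928 psi = 3.92545 inHg.
0.920677 − 3.92545 ≈ -3.005 inHg.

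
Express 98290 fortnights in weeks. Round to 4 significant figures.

196600 wk

1 fortnight = 2.00000 weeks.
Then 98290 × 2.00000 ≈ 196600 wk.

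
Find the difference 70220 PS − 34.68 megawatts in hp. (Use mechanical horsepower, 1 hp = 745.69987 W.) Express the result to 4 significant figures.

22750 hp

70220 PS = 69259.4 hp and 34.68 MW = 46506.6 hp.
69259.4 − 46506.6 ≈ 22750 hp.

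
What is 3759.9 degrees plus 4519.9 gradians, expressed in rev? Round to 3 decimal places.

21.744 rev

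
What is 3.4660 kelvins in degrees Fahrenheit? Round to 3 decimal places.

K = (°F + 459.67) × 5/9.
Applying the formula gives -453.431 °F.

-453.431 degrees Fahrenheit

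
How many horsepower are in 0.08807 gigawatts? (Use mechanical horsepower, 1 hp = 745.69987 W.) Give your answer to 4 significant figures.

118100 hp

1 GW = 1.34102 × 10^6 hp.
Thus 0.08807 × 1.34102 × 10^6 ≈ 118100 hp.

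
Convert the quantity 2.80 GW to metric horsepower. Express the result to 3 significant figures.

3.81 × 10^6 PS

1 gigawatt = 1.35962 × 10^6 metric horsepower.
Then 2.80 × 1.35962 × 10^6 ≈ 3.81 × 10^6 PS.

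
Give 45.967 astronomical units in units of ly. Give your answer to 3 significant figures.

1 au = 1.58125 × 10^-5 light-years.
Then 45.967 × 1.58125 × 10^-5 ≈ 0.000727 ly.

0.000727 ly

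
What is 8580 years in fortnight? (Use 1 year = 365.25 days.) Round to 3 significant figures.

224000 fortnight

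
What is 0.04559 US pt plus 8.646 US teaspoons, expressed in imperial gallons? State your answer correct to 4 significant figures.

0.04559 US pt = 0.00474520 imp gal and 8.646 US tsp = 0.00937409 imp gal.
0.00474520 + 0.00937409 ≈ 0.01412 imp gal.

0.01412 imp gal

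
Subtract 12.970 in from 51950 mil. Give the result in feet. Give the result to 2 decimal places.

3.25 feet

51950 mil = 4.32917 ft and 12.970 in = 1.08083 ft.
4.32917 − 1.08083 ≈ 3.25 ft.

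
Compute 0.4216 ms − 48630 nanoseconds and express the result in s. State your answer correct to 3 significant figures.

0.000373 s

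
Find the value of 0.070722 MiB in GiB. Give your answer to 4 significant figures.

6.906e-5 gibibytes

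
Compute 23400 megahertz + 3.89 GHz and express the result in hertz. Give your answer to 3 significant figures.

2.73e+10 hertz

23400 MHz = 2.34000e+10 Hz and 3.89 GHz = 3.89000e+9 Hz.
2.34000e+10 + 3.89000e+9 ≈ 2.73e+10 Hz.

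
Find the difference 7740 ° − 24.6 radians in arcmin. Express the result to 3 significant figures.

380000 arcminutes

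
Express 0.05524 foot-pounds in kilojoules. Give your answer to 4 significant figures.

7.490 × 10^-5 kJ

1 foot-pound = 0.00135582 kJ.
So 0.05524 × 0.00135582 ≈ 7.490 × 10^-5 kJ.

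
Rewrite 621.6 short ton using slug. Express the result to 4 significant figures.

38640 slugs

1 short ton = 62.1619 slugs.
So 621.6 × 62.1619 ≈ 38640 slug.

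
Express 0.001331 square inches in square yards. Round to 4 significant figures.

1.027 × 10^-6 yd²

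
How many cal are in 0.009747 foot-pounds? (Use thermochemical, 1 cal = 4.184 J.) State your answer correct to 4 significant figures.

0.003158 cal

1 foot-pound = 0.324048 cal.
Then 0.009747 × 0.324048 ≈ 0.003158 cal.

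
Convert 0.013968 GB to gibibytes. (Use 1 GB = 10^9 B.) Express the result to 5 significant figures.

1 GB = 0.931323 gibibytes.
Thus 0.013968 × 0.931323 ≈ 0.013009 GiB.

0.013009 GiB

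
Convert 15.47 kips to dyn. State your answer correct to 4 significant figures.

1 kip = 4.44822e+8 dyn.
Then 15.47 × 4.44822e+8 ≈ 6.881e+9 dyn.

6.881e+9 dyn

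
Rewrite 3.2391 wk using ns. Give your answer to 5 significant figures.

1.9590 × 10^15 ns

1 wk = 6.04800 × 10^14 ns.
Then 3.2391 × 6.04800 × 10^14 ≈ 1.9590 × 10^15 ns.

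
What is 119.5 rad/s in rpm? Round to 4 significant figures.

1 radian per second = 9.54930 rpm.
119.5 × 9.54930 ≈ 1141 rpm.

1141 rpm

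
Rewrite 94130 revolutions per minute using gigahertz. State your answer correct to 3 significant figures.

1 revolution per minute = 1.66667 × 10^-11 GHz.
So 94130 × 1.66667 × 10^-11 ≈ 1.57 × 10^-6 GHz.

1.57 × 10^-6 gigahertz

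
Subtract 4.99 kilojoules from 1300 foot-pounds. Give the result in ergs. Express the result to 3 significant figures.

1300 ft·lbf = 1.76256 × 10^10 erg and 4.99 kJ = 4.99000 × 10^10 erg.
1.76256 × 10^10 − 4.99000 × 10^10 ≈ -3.23 × 10^10 erg.

-3.23 × 10^10 erg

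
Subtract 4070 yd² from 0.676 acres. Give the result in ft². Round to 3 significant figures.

0.676 acre = 29446.6 ft² and 4070 yd² = 36630.0 ft².
29446.6 − 36630.0 ≈ -7180 ft².

-7180 ft²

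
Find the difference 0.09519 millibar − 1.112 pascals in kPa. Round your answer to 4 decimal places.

0.0084 kPa

0.09519 mbar = 0.00951900 kPa and 1.112 Pa = 0.00111200 kPa.
0.00951900 − 0.00111200 ≈ 0.0084 kPa.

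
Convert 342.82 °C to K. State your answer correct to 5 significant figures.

K = °C + 273.15.
Applying the formula gives 615.97 K.

615.97 K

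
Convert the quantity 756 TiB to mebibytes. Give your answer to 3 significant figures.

7.93e+8 MiB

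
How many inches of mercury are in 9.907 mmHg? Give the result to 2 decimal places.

0.39 inHg

1 mmHg = 0.0393701 inches of mercury.
9.907 × 0.0393701 ≈ 0.39 inHg.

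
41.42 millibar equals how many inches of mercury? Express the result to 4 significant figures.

1.223 inches of mercury

1 mbar = 0.0295300 inHg.
So 41.42 × 0.0295300 ≈ 1.223 inHg.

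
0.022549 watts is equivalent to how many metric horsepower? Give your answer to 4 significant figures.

1 watt = 0.00135962 metric horsepower.
Then 0.022549 × 0.00135962 ≈ 3.066e-5 PS.

3.066e-5 metric horsepower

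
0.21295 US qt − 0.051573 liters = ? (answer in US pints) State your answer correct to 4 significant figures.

0.21295 US qt = 0.425900 US pt and 0.051573 L = 0.108993 US pt.
0.425900 − 0.108993 ≈ 0.3169 US pt.

0.3169 US pt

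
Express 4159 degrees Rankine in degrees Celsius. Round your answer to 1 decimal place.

2037.4 degrees Celsius

°R = (°C + 273.15) × 9/5.
Applying the formula gives 2037.4 °C.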